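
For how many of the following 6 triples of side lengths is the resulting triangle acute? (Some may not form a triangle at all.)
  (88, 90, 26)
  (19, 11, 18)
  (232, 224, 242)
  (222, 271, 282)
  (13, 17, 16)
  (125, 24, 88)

(88,90,26): 26²+88² = 8420 > 8100 = 90² → acute
(19,11,18): 11²+18² = 445 > 361 = 19² → acute
(232,224,242): 224²+232² = 104000 > 58564 = 242² → acute
(222,271,282): 222²+271² = 122725 > 79524 = 282² → acute
(13,17,16): 13²+16² = 425 > 289 = 17² → acute
(125,24,88): 24+88 ≤ 125, not a triangle
5 of the 6 are acute.

5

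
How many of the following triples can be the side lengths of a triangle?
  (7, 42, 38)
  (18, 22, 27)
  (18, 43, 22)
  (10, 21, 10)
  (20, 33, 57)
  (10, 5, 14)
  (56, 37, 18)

(7,38,42): 7+38 > 42 → valid
(18,22,27): 18+22 > 27 → valid
(18,22,43): 18+22 ≤ 43 → not valid
(10,10,21): 10+10 ≤ 21 → not valid
(20,33,57): 20+33 ≤ 57 → not valid
(5,10,14): 5+10 > 14 → valid
(18,37,56): 18+37 ≤ 56 → not valid
3 of the 7 triples form a triangle.

3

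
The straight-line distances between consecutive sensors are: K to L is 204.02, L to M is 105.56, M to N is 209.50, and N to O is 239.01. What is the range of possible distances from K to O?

0 ≤ KO ≤ 758.09

The maximum is all hops collinear in one direction: 204.02 + 105.56 + 209.50 + 239.01 = 758.09.
The longest hop is 239.01; the others sum to 519.08. Since 239.01 ≤ 519.08, the path can fold back on itself completely, so the minimum distance is 0.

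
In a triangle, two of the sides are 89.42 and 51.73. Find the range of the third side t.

37.69 < t < 141.15

By the triangle inequality, t must be less than 89.42 + 51.73 = 141.15 and greater than |89.42 − 51.73| = 37.69.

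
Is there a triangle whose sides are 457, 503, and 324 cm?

Yes

The longest side is 503, and the other two sum to 781.
Since 781 > 503, the triangle inequality holds.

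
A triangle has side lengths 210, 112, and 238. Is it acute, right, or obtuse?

right

Compare the square of the longest side to the sum of squares of the other two: 112² + 210² = 56644 = 238².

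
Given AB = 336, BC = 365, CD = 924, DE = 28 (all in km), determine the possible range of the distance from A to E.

195 ≤ AE ≤ 1653 km

The maximum is all hops collinear in one direction: 336 + 365 + 924 + 28 = 1653.
The longest hop is 924; the others sum to 729. Folding the others back against it leaves at least 924 − 729 = 195.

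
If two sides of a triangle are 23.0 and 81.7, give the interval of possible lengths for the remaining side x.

By the triangle inequality, x must be less than 23.0 + 81.7 = 104.7 and greater than |23.0 − 81.7| = 58.7.

58.7 < x < 104.7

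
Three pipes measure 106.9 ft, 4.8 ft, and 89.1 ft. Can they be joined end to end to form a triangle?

No

The longest side is 106.9, but the other two sum to only 93.9.
93.9 < 106.9, so the triangle inequality fails.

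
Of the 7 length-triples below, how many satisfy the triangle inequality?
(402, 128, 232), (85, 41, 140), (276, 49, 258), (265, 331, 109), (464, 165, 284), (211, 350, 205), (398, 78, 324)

(128,232,402): 128+232 ≤ 402 → not valid
(41,85,140): 41+85 ≤ 140 → not valid
(49,258,276): 49+258 > 276 → valid
(109,265,331): 109+265 > 331 → valid
(165,284,464): 165+284 ≤ 464 → not valid
(205,211,350): 205+211 > 350 → valid
(78,324,398): 78+324 > 398 → valid
4 of the 7 triples form a triangle.

4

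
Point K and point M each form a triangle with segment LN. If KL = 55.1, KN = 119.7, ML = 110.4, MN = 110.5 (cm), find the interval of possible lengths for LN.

From triangle KLN: |55.1 − 119.7| < LN < 55.1 + 119.7, i.e. 64.6 < LN < 174.8.
From triangle MLN: 0.1 < LN < 220.9.
Both must hold, so LN lies in the intersection.

64.6 < LN < 174.8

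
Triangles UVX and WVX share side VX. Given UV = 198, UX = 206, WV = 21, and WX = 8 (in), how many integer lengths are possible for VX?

15

From triangle UVX: 8 < VX < 404.
From triangle WVX: 13 < VX < 29.
Intersection: 13 < VX < 29, so integers 14 through 28: 15 values.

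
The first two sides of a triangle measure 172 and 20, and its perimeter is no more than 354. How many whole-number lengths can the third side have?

Triangle inequality: 152 < x < 192. Perimeter ≤ 354 gives x ≤ 354 − 172 − 20 = 162.
So 152 < x ≤ 162; integers 153 through 162: 10 values.

10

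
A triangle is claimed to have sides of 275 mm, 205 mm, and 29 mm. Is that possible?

The longest side is 275, but the other two sum to only 234.
234 < 275, so the triangle inequality fails.

No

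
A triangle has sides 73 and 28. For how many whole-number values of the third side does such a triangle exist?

The third side lies in the open interval (45, 101).
Integers from 46 to 100 inclusive: 100 − 46 + 1 = 55.

55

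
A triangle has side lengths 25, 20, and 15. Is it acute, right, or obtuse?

right

Compare the square of the longest side to the sum of squares of the other two: 15² + 20² = 625 = 25².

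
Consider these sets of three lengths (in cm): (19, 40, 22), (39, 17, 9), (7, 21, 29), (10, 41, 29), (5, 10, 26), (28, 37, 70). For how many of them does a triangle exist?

(19,22,40): 19+22 > 40 → valid
(9,17,39): 9+17 ≤ 39 → not valid
(7,21,29): 7+21 ≤ 29 → not valid
(10,29,41): 10+29 ≤ 41 → not valid
(5,10,26): 5+10 ≤ 26 → not valid
(28,37,70): 28+37 ≤ 70 → not valid
1 of the 6 triples forms a triangle.

1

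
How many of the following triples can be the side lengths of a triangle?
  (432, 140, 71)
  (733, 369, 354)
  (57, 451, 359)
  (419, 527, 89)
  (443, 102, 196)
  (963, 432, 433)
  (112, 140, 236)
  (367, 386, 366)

2

(71,140,432): 71+140 ≤ 432 → not valid
(354,369,733): 354+369 ≤ 733 → not valid
(57,359,451): 57+359 ≤ 451 → not valid
(89,419,527): 89+419 ≤ 527 → not valid
(102,196,443): 102+196 ≤ 443 → not valid
(432,433,963): 432+433 ≤ 963 → not valid
(112,140,236): 112+140 > 236 → valid
(366,367,386): 366+367 > 386 → valid
2 of the 8 triples form a triangle.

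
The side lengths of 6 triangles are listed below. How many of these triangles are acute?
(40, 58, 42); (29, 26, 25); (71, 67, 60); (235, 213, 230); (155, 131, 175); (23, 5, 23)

(40,58,42): 40²+42² = 3364 = 58² → right
(29,26,25): 25²+26² = 1301 > 841 = 29² → acute
(71,67,60): 60²+67² = 8089 > 5041 = 71² → acute
(235,213,230): 213²+230² = 98269 > 55225 = 235² → acute
(155,131,175): 131²+155² = 41186 > 30625 = 175² → acute
(23,5,23): 5²+23² = 554 > 529 = 23² → acute
5 of the 6 are acute.

5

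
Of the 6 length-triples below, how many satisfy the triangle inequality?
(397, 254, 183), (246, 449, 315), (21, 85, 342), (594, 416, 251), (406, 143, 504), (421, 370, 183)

5

(183,254,397): 183+254 > 397 → valid
(246,315,449): 246+315 > 449 → valid
(21,85,342): 21+85 ≤ 342 → not valid
(251,416,594): 251+416 > 594 → valid
(143,406,504): 143+406 > 504 → valid
(183,370,421): 183+370 > 421 → valid
5 of the 6 triples form a triangle.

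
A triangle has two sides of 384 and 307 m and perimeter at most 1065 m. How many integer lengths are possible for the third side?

Triangle inequality: 77 < x < 691. Perimeter ≤ 1065 gives x ≤ 1065 − 384 − 307 = 374.
So 77 < x ≤ 374; integers 78 through 374: 297 values.

297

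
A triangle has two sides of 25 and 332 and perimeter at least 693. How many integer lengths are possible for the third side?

Triangle inequality: 307 < x < 357. Perimeter ≥ 693 gives x ≥ 693 − 25 − 332 = 336.
So 336 ≤ x < 357; integers 336 through 356: 21 values.

21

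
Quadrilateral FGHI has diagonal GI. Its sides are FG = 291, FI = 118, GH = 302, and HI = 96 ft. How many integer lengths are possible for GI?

191

From triangle FGI: 173 < GI < 409.
From triangle HGI: 206 < GI < 398.
Intersection: 206 < GI < 398, so integers 207 through 397: 191 values.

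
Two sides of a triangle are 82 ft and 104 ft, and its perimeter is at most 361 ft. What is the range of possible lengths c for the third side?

22 < c ≤ 175 ft

Triangle inequality alone gives 22 < c < 186.
The perimeter condition gives c ≤ 361 − 82 − 104 = 175.
Intersecting the two: 22 < c ≤ 175.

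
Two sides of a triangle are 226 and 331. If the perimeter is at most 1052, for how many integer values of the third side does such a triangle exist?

Triangle inequality: 105 < x < 557. Perimeter ≤ 1052 gives x ≤ 1052 − 226 − 331 = 495.
So 105 < x ≤ 495; integers 106 through 495: 390 values.

390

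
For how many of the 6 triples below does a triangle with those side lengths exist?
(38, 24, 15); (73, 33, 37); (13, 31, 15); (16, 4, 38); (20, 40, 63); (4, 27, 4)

1

(15,24,38): 15+24 > 38 → valid
(33,37,73): 33+37 ≤ 73 → not valid
(13,15,31): 13+15 ≤ 31 → not valid
(4,16,38): 4+16 ≤ 38 → not valid
(20,40,63): 20+40 ≤ 63 → not valid
(4,4,27): 4+4 ≤ 27 → not valid
1 of the 6 triples forms a triangle.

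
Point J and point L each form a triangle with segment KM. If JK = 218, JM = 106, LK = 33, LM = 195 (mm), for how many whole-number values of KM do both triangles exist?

65

From triangle JKM: 112 < KM < 324.
From triangle LKM: 162 < KM < 228.
Intersection: 162 < KM < 228, so integers 163 through 227: 65 values.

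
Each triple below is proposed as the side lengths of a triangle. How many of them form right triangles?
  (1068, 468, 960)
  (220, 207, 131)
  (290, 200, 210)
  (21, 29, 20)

(1068,468,960): 468²+960² = 1140624 = 1068² → right
(220,207,131): 131²+207² = 60010 > 48400 = 220² → acute
(290,200,210): 200²+210² = 84100 = 290² → right
(21,29,20): 20²+21² = 841 = 29² → right
3 of the 4 are right.

3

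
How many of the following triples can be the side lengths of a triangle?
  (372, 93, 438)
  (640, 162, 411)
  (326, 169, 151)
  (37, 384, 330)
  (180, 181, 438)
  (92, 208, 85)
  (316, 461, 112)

(93,372,438): 93+372 > 438 → valid
(162,411,640): 162+411 ≤ 640 → not valid
(151,169,326): 151+169 ≤ 326 → not valid
(37,330,384): 37+330 ≤ 384 → not valid
(180,181,438): 180+181 ≤ 438 → not valid
(85,92,208): 85+92 ≤ 208 → not valid
(112,316,461): 112+316 ≤ 461 → not valid
1 of the 7 triples forms a triangle.

1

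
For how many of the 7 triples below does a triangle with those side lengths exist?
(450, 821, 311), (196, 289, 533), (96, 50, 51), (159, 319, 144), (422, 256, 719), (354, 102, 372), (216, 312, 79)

2

(311,450,821): 311+450 ≤ 821 → not valid
(196,289,533): 196+289 ≤ 533 → not valid
(50,51,96): 50+51 > 96 → valid
(144,159,319): 144+159 ≤ 319 → not valid
(256,422,719): 256+422 ≤ 719 → not valid
(102,354,372): 102+354 > 372 → valid
(79,216,312): 79+216 ≤ 312 → not valid
2 of the 7 triples form a triangle.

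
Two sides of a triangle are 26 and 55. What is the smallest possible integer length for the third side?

30

The third side must be strictly greater than |26 − 55| = 29.
The smallest integer above 29 is 30.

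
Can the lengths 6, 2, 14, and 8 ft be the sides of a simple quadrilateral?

A quadrilateral exists iff every side is shorter than the sum of the others — equivalently, the longest side is less than the sum of the rest.
Longest side 14 < 16 (sum of the remaining 3), so yes.

Yes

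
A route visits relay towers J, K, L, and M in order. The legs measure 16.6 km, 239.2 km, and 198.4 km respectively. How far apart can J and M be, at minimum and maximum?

24.2 ≤ JM ≤ 454.2 km

The maximum is all hops collinear in one direction: 16.6 + 239.2 + 198.4 = 454.2.
The longest hop is 239.2; the others sum to 215.0. Folding the others back against it leaves at least 239.2 − 215.0 = 24.2.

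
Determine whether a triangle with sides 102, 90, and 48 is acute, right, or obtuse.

right

Compare the square of the longest side to the sum of squares of the other two: 48² + 90² = 10404 = 102².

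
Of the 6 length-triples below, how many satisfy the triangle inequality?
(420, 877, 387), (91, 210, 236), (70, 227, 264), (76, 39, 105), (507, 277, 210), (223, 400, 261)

(387,420,877): 387+420 ≤ 877 → not valid
(91,210,236): 91+210 > 236 → valid
(70,227,264): 70+227 > 264 → valid
(39,76,105): 39+76 > 105 → valid
(210,277,507): 210+277 ≤ 507 → not valid
(223,261,400): 223+261 > 400 → valid
4 of the 6 triples form a triangle.

4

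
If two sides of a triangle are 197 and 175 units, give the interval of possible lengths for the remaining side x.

22 < x < 372 (units)

By the triangle inequality, x must be less than 197 + 175 = 372 and greater than |197 − 175| = 22.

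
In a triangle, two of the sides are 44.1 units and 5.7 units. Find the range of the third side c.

38.4 < c < 49.8 (units)

By the triangle inequality, c must be less than 44.1 + 5.7 = 49.8 and greater than |44.1 − 5.7| = 38.4.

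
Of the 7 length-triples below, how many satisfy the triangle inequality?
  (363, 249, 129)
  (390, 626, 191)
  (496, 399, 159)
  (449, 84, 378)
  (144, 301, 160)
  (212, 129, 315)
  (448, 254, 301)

(129,249,363): 129+249 > 363 → valid
(191,390,626): 191+390 ≤ 626 → not valid
(159,399,496): 159+399 > 496 → valid
(84,378,449): 84+378 > 449 → valid
(144,160,301): 144+160 > 301 → valid
(129,212,315): 129+212 > 315 → valid
(254,301,448): 254+301 > 448 → valid
6 of the 7 triples form a triangle.

6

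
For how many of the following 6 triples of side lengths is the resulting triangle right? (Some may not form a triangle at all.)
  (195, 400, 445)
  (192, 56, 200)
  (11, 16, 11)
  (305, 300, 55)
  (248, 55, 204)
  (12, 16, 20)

4

(195,400,445): 195²+400² = 198025 = 445² → right
(192,56,200): 56²+192² = 40000 = 200² → right
(11,16,11): 11²+11² = 242 < 256 = 16² → obtuse
(305,300,55): 55²+300² = 93025 = 305² → right
(248,55,204): 55²+204² = 44641 < 61504 = 248² → obtuse
(12,16,20): 12²+16² = 400 = 20² → right
4 of the 6 are right.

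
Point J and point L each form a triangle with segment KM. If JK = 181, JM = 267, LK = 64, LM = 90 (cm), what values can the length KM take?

From triangle JKM: |181 − 267| < KM < 181 + 267, i.e. 86 < KM < 448.
From triangle LKM: 26 < KM < 154.
Both must hold, so KM lies in the intersection.

86 < KM < 154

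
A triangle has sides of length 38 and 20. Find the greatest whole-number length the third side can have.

57

The third side must be strictly less than 38 + 20 = 58.
The largest integer below 58 is 57.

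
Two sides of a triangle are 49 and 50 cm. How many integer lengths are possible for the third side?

97

The third side lies in the open interval (1, 99).
Integers from 2 to 98 inclusive: 98 − 2 + 1 = 97.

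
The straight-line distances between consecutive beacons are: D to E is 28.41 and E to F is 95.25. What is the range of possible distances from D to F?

By the triangle inequality, |28.41 − 95.25| ≤ DF ≤ 28.41 + 95.25.

66.84 ≤ DF ≤ 123.66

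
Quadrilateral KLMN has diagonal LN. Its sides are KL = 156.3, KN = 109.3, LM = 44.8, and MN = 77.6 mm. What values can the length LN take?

From triangle KLN: |156.3 − 109.3| < LN < 156.3 + 109.3, i.e. 47.0 < LN < 265.6.
From triangle MLN: 32.8 < LN < 122.4.
Both must hold, so LN lies in the intersection.

47.0 < LN < 122.4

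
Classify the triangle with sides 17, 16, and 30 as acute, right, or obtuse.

Compare the square of the longest side to the sum of squares of the other two: 16² + 17² = 545 < 900 = 30².

obtuse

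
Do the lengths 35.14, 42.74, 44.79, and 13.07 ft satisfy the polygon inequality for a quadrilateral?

A quadrilateral exists iff every side is shorter than the sum of the others — equivalently, the longest side is less than the sum of the rest.
Longest side 44.79 < 90.95 (sum of the remaining 3), so yes.

Yes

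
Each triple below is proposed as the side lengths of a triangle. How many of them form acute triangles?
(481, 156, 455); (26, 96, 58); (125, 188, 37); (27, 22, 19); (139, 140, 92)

(481,156,455): 156²+455² = 231361 = 481² → right
(26,96,58): 26+58 ≤ 96, not a triangle
(125,188,37): 37+125 ≤ 188, not a triangle
(27,22,19): 19²+22² = 845 > 729 = 27² → acute
(139,140,92): 92²+139² = 27785 > 19600 = 140² → acute
2 of the 5 are acute.

2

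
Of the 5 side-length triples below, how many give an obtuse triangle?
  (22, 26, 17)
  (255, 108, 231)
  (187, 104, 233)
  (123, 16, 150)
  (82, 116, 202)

1

(22,26,17): 17²+22² = 773 > 676 = 26² → acute
(255,108,231): 108²+231² = 65025 = 255² → right
(187,104,233): 104²+187² = 45785 < 54289 = 233² → obtuse
(123,16,150): 16+123 ≤ 150, not a triangle
(82,116,202): 82+116 ≤ 202, not a triangle
1 of the 5 is obtuse.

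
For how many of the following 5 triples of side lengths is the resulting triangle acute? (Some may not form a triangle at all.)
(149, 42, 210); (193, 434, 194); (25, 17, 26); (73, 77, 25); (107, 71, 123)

3

(149,42,210): 42+149 ≤ 210, not a triangle
(193,434,194): 193+194 ≤ 434, not a triangle
(25,17,26): 17²+25² = 914 > 676 = 26² → acute
(73,77,25): 25²+73² = 5954 > 5929 = 77² → acute
(107,71,123): 71²+107² = 16490 > 15129 = 123² → acute
3 of the 5 are acute.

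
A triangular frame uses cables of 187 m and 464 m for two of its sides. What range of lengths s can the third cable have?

By the triangle inequality, s must be less than 187 + 464 = 651 and greater than |187 − 464| = 277.

277 < s < 651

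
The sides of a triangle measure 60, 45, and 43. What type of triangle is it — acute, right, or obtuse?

acute

Compare the square of the longest side to the sum of squares of the other two: 43² + 45² = 3874 > 3600 = 60².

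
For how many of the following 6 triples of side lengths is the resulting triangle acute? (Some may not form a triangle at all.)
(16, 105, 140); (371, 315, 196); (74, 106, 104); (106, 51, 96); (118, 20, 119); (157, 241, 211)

4

(16,105,140): 16+105 ≤ 140, not a triangle
(371,315,196): 196²+315² = 137641 = 371² → right
(74,106,104): 74²+104² = 16292 > 11236 = 106² → acute
(106,51,96): 51²+96² = 11817 > 11236 = 106² → acute
(118,20,119): 20²+118² = 14324 > 14161 = 119² → acute
(157,241,211): 157²+211² = 69170 > 58081 = 241² → acute
4 of the 6 are acute.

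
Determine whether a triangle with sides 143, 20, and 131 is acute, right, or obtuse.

Compare the square of the longest side to the sum of squares of the other two: 20² + 131² = 17561 < 20449 = 143².

obtuse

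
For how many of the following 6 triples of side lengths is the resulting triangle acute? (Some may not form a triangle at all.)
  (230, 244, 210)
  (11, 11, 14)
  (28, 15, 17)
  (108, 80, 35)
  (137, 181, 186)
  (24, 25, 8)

(230,244,210): 210²+230² = 97000 > 59536 = 244² → acute
(11,11,14): 11²+11² = 242 > 196 = 14² → acute
(28,15,17): 15²+17² = 514 < 784 = 28² → obtuse
(108,80,35): 35²+80² = 7625 < 11664 = 108² → obtuse
(137,181,186): 137²+181² = 51530 > 34596 = 186² → acute
(24,25,8): 8²+24² = 640 > 625 = 25² → acute
4 of the 6 are acute.

4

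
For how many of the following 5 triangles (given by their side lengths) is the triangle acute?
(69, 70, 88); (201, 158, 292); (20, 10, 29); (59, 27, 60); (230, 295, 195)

(69,70,88): 69²+70² = 9661 > 7744 = 88² → acute
(201,158,292): 158²+201² = 65365 < 85264 = 292² → obtuse
(20,10,29): 10²+20² = 500 < 841 = 29² → obtuse
(59,27,60): 27²+59² = 4210 > 3600 = 60² → acute
(230,295,195): 195²+230² = 90925 > 87025 = 295² → acute
3 of the 5 are acute.

3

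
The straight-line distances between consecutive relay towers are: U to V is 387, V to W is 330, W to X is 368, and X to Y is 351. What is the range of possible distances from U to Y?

The maximum is all hops collinear in one direction: 387 + 330 + 368 + 351 = 1436.
The longest hop is 387; the others sum to 1049. Since 387 ≤ 1049, the path can fold back on itself completely, so the minimum distance is 0.

0 ≤ UY ≤ 1436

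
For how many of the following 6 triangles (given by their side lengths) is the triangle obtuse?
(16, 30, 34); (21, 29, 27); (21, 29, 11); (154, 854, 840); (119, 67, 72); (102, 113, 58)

(16,30,34): 16²+30² = 1156 = 34² → right
(21,29,27): 21²+27² = 1170 > 841 = 29² → acute
(21,29,11): 11²+21² = 562 < 841 = 29² → obtuse
(154,854,840): 154²+840² = 729316 = 854² → right
(119,67,72): 67²+72² = 9673 < 14161 = 119² → obtuse
(102,113,58): 58²+102² = 13768 > 12769 = 113² → acute
2 of the 6 are obtuse.

2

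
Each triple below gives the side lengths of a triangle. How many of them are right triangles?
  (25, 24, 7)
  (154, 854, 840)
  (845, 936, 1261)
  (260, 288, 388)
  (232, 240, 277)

4

(25,24,7): 7²+24² = 625 = 25² → right
(154,854,840): 154²+840² = 729316 = 854² → right
(845,936,1261): 845²+936² = 1590121 = 1261² → right
(260,288,388): 260²+288² = 150544 = 388² → right
(232,240,277): 232²+240² = 111424 > 76729 = 277² → acute
4 of the 5 are right.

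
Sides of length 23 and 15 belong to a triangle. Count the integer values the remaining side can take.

The third side lies in the open interval (8, 38).
Integers from 9 to 37 inclusive: 37 − 9 + 1 = 29.

29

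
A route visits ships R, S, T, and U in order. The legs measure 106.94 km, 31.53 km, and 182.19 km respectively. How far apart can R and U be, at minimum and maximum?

43.72 ≤ RU ≤ 320.66 km

The maximum is all hops collinear in one direction: 106.94 + 31.53 + 182.19 = 320.66.
The longest hop is 182.19; the others sum to 138.47. Folding the others back against it leaves at least 182.19 − 138.47 = 43.72.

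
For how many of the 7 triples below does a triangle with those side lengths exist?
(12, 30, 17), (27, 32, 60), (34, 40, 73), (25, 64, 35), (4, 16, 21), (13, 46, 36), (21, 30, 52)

(12,17,30): 12+17 ≤ 30 → not valid
(27,32,60): 27+32 ≤ 60 → not valid
(34,40,73): 34+40 > 73 → valid
(25,35,64): 25+35 ≤ 64 → not valid
(4,16,21): 4+16 ≤ 21 → not valid
(13,36,46): 13+36 > 46 → valid
(21,30,52): 21+30 ≤ 52 → not valid
2 of the 7 triples form a triangle.

2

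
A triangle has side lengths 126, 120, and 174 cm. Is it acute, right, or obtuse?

right

Compare the square of the longest side to the sum of squares of the other two: 120² + 126² = 30276 = 174².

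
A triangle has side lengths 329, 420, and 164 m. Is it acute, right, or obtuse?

Compare the square of the longest side to the sum of squares of the other two: 164² + 329² = 135137 < 176400 = 420².

obtuse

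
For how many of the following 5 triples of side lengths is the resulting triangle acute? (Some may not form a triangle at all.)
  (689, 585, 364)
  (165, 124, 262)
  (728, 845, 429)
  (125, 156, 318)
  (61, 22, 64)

(689,585,364): 364²+585² = 474721 = 689² → right
(165,124,262): 124²+165² = 42601 < 68644 = 262² → obtuse
(728,845,429): 429²+728² = 714025 = 845² → right
(125,156,318): 125+156 ≤ 318, not a triangle
(61,22,64): 22²+61² = 4205 > 4096 = 64² → acute
1 of the 5 is acute.

1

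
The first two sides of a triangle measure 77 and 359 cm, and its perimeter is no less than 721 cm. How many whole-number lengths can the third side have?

Triangle inequality: 282 < x < 436. Perimeter ≥ 721 gives x ≥ 721 − 77 − 359 = 285.
So 285 ≤ x < 436; integers 285 through 435: 151 values.

151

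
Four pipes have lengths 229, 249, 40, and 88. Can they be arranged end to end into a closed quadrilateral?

A quadrilateral exists iff every side is shorter than the sum of the others — equivalently, the longest side is less than the sum of the rest.
Longest side 249 < 357 (sum of the remaining 3), so yes.

Yes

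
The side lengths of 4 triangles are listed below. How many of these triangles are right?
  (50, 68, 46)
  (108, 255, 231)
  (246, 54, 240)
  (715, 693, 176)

3

(50,68,46): 46²+50² = 4616 < 4624 = 68² → obtuse
(108,255,231): 108²+231² = 65025 = 255² → right
(246,54,240): 54²+240² = 60516 = 246² → right
(715,693,176): 176²+693² = 511225 = 715² → right
3 of the 4 are right.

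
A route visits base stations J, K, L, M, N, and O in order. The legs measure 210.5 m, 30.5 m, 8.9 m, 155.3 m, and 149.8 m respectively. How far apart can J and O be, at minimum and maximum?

0 ≤ JO ≤ 555.0 m

The maximum is all hops collinear in one direction: 210.5 + 30.5 + 8.9 + 155.3 + 149.8 = 555.0.
The longest hop is 210.5; the others sum to 344.5. Since 210.5 ≤ 344.5, the path can fold back on itself completely, so the minimum distance is 0.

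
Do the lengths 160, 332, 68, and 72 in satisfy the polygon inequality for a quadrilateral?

For a quadrilateral, each side must be shorter than the sum of the others.
Here the longest side is 332, but the remaining 3 sides sum to only 300.

No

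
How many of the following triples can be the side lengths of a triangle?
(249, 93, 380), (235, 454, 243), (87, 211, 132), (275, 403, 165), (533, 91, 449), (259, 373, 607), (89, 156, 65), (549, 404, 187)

6

(93,249,380): 93+249 ≤ 380 → not valid
(235,243,454): 235+243 > 454 → valid
(87,132,211): 87+132 > 211 → valid
(165,275,403): 165+275 > 403 → valid
(91,449,533): 91+449 > 533 → valid
(259,373,607): 259+373 > 607 → valid
(65,89,156): 65+89 ≤ 156 → not valid
(187,404,549): 187+404 > 549 → valid
6 of the 8 triples form a triangle.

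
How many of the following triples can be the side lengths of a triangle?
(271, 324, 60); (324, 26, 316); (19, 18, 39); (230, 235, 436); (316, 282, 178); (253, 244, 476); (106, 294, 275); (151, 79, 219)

7

(60,271,324): 60+271 > 324 → valid
(26,316,324): 26+316 > 324 → valid
(18,19,39): 18+19 ≤ 39 → not valid
(230,235,436): 230+235 > 436 → valid
(178,282,316): 178+282 > 316 → valid
(244,253,476): 244+253 > 476 → valid
(106,275,294): 106+275 > 294 → valid
(79,151,219): 79+151 > 219 → valid
7 of the 8 triples form a triangle.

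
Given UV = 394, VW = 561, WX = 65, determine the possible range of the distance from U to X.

102 ≤ UX ≤ 1020

The maximum is all hops collinear in one direction: 394 + 561 + 65 = 1020.
The longest hop is 561; the others sum to 459. Folding the others back against it leaves at least 561 − 459 = 102.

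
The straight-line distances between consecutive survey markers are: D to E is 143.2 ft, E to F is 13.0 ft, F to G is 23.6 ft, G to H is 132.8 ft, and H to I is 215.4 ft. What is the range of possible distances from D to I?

The maximum is all hops collinear in one direction: 143.2 + 13.0 + 23.6 + 132.8 + 215.4 = 528.0.
The longest hop is 215.4; the others sum to 312.6. Since 215.4 ≤ 312.6, the path can fold back on itself completely, so the minimum distance is 0.

0 ≤ DI ≤ 528.0 ft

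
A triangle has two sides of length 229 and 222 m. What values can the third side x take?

By the triangle inequality, x must be less than 229 + 222 = 451 and greater than |229 − 222| = 7.

7 < x < 451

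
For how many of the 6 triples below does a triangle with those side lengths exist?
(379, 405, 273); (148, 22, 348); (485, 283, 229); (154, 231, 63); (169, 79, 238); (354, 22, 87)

3

(273,379,405): 273+379 > 405 → valid
(22,148,348): 22+148 ≤ 348 → not valid
(229,283,485): 229+283 > 485 → valid
(63,154,231): 63+154 ≤ 231 → not valid
(79,169,238): 79+169 > 238 → valid
(22,87,354): 22+87 ≤ 354 → not valid
3 of the 6 triples form a triangle.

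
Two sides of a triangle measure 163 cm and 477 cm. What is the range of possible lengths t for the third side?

314 < t < 640 (cm)

By the triangle inequality, t must be less than 163 + 477 = 640 and greater than |163 − 477| = 314.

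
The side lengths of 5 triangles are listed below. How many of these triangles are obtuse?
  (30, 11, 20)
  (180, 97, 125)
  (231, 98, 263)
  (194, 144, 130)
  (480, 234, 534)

3

(30,11,20): 11²+20² = 521 < 900 = 30² → obtuse
(180,97,125): 97²+125² = 25034 < 32400 = 180² → obtuse
(231,98,263): 98²+231² = 62965 < 69169 = 263² → obtuse
(194,144,130): 130²+144² = 37636 = 194² → right
(480,234,534): 234²+480² = 285156 = 534² → right
3 of the 5 are obtuse.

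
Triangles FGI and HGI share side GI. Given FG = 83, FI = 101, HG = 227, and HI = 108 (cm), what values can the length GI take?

119 < GI < 184

From triangle FGI: |83 − 101| < GI < 83 + 101, i.e. 18 < GI < 184.
From triangle HGI: 119 < GI < 335.
Both must hold, so GI lies in the intersection.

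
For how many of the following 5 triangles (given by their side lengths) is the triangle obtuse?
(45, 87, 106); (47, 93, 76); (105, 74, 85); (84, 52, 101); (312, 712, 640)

(45,87,106): 45²+87² = 9594 < 11236 = 106² → obtuse
(47,93,76): 47²+76² = 7985 < 8649 = 93² → obtuse
(105,74,85): 74²+85² = 12701 > 11025 = 105² → acute
(84,52,101): 52²+84² = 9760 < 10201 = 101² → obtuse
(312,712,640): 312²+640² = 506944 = 712² → right
3 of the 5 are obtuse.

3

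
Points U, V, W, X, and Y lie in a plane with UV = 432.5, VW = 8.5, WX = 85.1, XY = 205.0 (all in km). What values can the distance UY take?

The maximum is all hops collinear in one direction: 432.5 + 8.5 + 85.1 + 205.0 = 731.1.
The longest hop is 432.5; the others sum to 298.6. Folding the others back against it leaves at least 432.5 − 298.6 = 133.9.

133.9 ≤ UY ≤ 731.1 km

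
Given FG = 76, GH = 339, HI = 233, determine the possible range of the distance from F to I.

30 ≤ FI ≤ 648

The maximum is all hops collinear in one direction: 76 + 339 + 233 = 648.
The longest hop is 339; the others sum to 309. Folding the others back against it leaves at least 339 − 309 = 30.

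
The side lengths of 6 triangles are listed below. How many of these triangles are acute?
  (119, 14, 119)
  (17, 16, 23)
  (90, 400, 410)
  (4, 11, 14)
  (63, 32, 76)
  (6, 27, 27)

(119,14,119): 14²+119² = 14357 > 14161 = 119² → acute
(17,16,23): 16²+17² = 545 > 529 = 23² → acute
(90,400,410): 90²+400² = 168100 = 410² → right
(4,11,14): 4²+11² = 137 < 196 = 14² → obtuse
(63,32,76): 32²+63² = 4993 < 5776 = 76² → obtuse
(6,27,27): 6²+27² = 765 > 729 = 27² → acute
3 of the 6 are acute.

3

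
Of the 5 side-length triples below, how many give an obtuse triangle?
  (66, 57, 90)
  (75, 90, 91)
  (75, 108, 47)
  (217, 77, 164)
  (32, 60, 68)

3

(66,57,90): 57²+66² = 7605 < 8100 = 90² → obtuse
(75,90,91): 75²+90² = 13725 > 8281 = 91² → acute
(75,108,47): 47²+75² = 7834 < 11664 = 108² → obtuse
(217,77,164): 77²+164² = 32825 < 47089 = 217² → obtuse
(32,60,68): 32²+60² = 4624 = 68² → right
3 of the 5 are obtuse.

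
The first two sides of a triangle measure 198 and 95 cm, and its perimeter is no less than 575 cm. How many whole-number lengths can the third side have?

Triangle inequality: 103 < x < 293. Perimeter ≥ 575 gives x ≥ 575 − 198 − 95 = 282.
So 282 ≤ x < 293; integers 282 through 292: 11 values.

11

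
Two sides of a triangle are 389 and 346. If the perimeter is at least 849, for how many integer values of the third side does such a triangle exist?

621

Triangle inequality: 43 < x < 735. Perimeter ≥ 849 gives x ≥ 849 − 389 − 346 = 114.
So 114 ≤ x < 735; integers 114 through 734: 621 values.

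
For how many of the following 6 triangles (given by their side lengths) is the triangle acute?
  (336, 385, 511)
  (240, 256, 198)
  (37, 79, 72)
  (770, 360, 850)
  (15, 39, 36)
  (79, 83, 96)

3

(336,385,511): 336²+385² = 261121 = 511² → right
(240,256,198): 198²+240² = 96804 > 65536 = 256² → acute
(37,79,72): 37²+72² = 6553 > 6241 = 79² → acute
(770,360,850): 360²+770² = 722500 = 850² → right
(15,39,36): 15²+36² = 1521 = 39² → right
(79,83,96): 79²+83² = 13130 > 9216 = 96² → acute
3 of the 6 are acute.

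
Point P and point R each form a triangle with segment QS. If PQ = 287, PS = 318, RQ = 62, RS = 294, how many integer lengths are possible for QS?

From triangle PQS: 31 < QS < 605.
From triangle RQS: 232 < QS < 356.
Intersection: 232 < QS < 356, so integers 233 through 355: 123 values.

123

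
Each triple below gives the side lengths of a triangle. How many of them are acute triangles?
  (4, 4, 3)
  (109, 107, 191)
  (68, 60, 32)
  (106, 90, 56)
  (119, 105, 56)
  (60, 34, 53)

(4,4,3): 3²+4² = 25 > 16 = 4² → acute
(109,107,191): 107²+109² = 23330 < 36481 = 191² → obtuse
(68,60,32): 32²+60² = 4624 = 68² → right
(106,90,56): 56²+90² = 11236 = 106² → right
(119,105,56): 56²+105² = 14161 = 119² → right
(60,34,53): 34²+53² = 3965 > 3600 = 60² → acute
2 of the 6 are acute.

2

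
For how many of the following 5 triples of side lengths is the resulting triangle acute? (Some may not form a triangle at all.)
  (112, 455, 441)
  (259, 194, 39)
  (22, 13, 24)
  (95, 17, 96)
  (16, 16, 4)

(112,455,441): 112²+441² = 207025 = 455² → right
(259,194,39): 39+194 ≤ 259, not a triangle
(22,13,24): 13²+22² = 653 > 576 = 24² → acute
(95,17,96): 17²+95² = 9314 > 9216 = 96² → acute
(16,16,4): 4²+16² = 272 > 256 = 16² → acute
3 of the 5 are acute.

3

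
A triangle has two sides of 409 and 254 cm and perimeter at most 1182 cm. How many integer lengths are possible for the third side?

364

Triangle inequality: 155 < x < 663. Perimeter ≤ 1182 gives x ≤ 1182 − 409 − 254 = 519.
So 155 < x ≤ 519; integers 156 through 519: 364 values.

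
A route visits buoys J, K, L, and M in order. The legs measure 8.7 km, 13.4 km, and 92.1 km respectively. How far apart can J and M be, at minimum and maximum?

70.0 ≤ JM ≤ 114.2 km

The maximum is all hops collinear in one direction: 8.7 + 13.4 + 92.1 = 114.2.
The longest hop is 92.1; the others sum to 22.1. Folding the others back against it leaves at least 92.1 − 22.1 = 70.0.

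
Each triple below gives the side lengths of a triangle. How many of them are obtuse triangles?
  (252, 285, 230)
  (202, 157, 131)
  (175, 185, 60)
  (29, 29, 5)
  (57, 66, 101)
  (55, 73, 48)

(252,285,230): 230²+252² = 116404 > 81225 = 285² → acute
(202,157,131): 131²+157² = 41810 > 40804 = 202² → acute
(175,185,60): 60²+175² = 34225 = 185² → right
(29,29,5): 5²+29² = 866 > 841 = 29² → acute
(57,66,101): 57²+66² = 7605 < 10201 = 101² → obtuse
(55,73,48): 48²+55² = 5329 = 73² → right
1 of the 6 is obtuse.

1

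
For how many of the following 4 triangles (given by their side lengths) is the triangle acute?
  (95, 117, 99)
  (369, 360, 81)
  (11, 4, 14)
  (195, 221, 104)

1

(95,117,99): 95²+99² = 18826 > 13689 = 117² → acute
(369,360,81): 81²+360² = 136161 = 369² → right
(11,4,14): 4²+11² = 137 < 196 = 14² → obtuse
(195,221,104): 104²+195² = 48841 = 221² → right
1 of the 4 is acute.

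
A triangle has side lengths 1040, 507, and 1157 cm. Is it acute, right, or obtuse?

right

Compare the square of the longest side to the sum of squares of the other two: 507² + 1040² = 1338649 = 1157².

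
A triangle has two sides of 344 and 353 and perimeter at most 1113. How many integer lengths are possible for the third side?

Triangle inequality: 9 < x < 697. Perimeter ≤ 1113 gives x ≤ 1113 − 344 − 353 = 416.
So 9 < x ≤ 416; integers 10 through 416: 407 values.

407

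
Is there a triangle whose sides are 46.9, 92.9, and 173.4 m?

The longest side is 173.4, but the other two sum to only 139.8.
139.8 < 173.4, so the triangle inequality fails.

No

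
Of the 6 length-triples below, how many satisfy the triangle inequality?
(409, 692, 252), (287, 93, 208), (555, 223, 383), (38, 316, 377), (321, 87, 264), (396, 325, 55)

(252,409,692): 252+409 ≤ 692 → not valid
(93,208,287): 93+208 > 287 → valid
(223,383,555): 223+383 > 555 → valid
(38,316,377): 38+316 ≤ 377 → not valid
(87,264,321): 87+264 > 321 → valid
(55,325,396): 55+325 ≤ 396 → not valid
3 of the 6 triples form a triangle.

3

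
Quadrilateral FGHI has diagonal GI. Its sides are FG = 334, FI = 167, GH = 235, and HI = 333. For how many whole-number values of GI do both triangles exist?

333

From triangle FGI: 167 < GI < 501.
From triangle HGI: 98 < GI < 568.
Intersection: 167 < GI < 501, so integers 168 through 500: 333 values.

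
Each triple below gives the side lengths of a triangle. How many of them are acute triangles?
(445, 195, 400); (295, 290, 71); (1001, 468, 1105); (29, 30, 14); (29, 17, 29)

3

(445,195,400): 195²+400² = 198025 = 445² → right
(295,290,71): 71²+290² = 89141 > 87025 = 295² → acute
(1001,468,1105): 468²+1001² = 1221025 = 1105² → right
(29,30,14): 14²+29² = 1037 > 900 = 30² → acute
(29,17,29): 17²+29² = 1130 > 841 = 29² → acute
3 of the 5 are acute.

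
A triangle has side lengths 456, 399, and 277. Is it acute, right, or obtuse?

Compare the square of the longest side to the sum of squares of the other two: 277² + 399² = 235930 > 207936 = 456².

acute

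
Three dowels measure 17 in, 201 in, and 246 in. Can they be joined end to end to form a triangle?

No

The longest side is 246, but the other two sum to only 218.
218 < 246, so the triangle inequality fails.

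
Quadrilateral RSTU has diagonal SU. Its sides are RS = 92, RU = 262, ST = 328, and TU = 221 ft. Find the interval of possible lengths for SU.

From triangle RSU: |92 − 262| < SU < 92 + 262, i.e. 170 < SU < 354.
From triangle TSU: 107 < SU < 549.
Both must hold, so SU lies in the intersection.

170 < SU < 354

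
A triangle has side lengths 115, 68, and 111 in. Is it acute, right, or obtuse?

Compare the square of the longest side to the sum of squares of the other two: 68² + 111² = 16945 > 13225 = 115².

acute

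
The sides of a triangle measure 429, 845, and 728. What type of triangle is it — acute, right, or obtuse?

right

Compare the square of the longest side to the sum of squares of the other two: 429² + 728² = 714025 = 845².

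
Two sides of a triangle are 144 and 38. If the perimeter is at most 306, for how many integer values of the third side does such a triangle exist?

18

Triangle inequality: 106 < x < 182. Perimeter ≤ 306 gives x ≤ 306 − 144 − 38 = 124.
So 106 < x ≤ 124; integers 107 through 124: 18 values.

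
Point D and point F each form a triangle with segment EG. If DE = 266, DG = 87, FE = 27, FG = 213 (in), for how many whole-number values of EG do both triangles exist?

From triangle DEG: 179 < EG < 353.
From triangle FEG: 186 < EG < 240.
Intersection: 186 < EG < 240, so integers 187 through 239: 53 values.

53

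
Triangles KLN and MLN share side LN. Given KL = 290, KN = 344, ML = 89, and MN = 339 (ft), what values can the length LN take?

From triangle KLN: |290 − 344| < LN < 290 + 344, i.e. 54 < LN < 634.
From triangle MLN: 250 < LN < 428.
Both must hold, so LN lies in the intersection.

250 < LN < 428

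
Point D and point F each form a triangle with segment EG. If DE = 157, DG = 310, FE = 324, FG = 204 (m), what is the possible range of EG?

From triangle DEG: |157 − 310| < EG < 157 + 310, i.e. 153 < EG < 467.
From triangle FEG: 120 < EG < 528.
Both must hold, so EG lies in the intersection.

153 < EG < 467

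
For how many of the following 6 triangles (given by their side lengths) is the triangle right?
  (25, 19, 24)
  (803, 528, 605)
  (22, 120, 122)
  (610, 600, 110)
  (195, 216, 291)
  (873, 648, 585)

(25,19,24): 19²+24² = 937 > 625 = 25² → acute
(803,528,605): 528²+605² = 644809 = 803² → right
(22,120,122): 22²+120² = 14884 = 122² → right
(610,600,110): 110²+600² = 372100 = 610² → right
(195,216,291): 195²+216² = 84681 = 291² → right
(873,648,585): 585²+648² = 762129 = 873² → right
5 of the 6 are right.

5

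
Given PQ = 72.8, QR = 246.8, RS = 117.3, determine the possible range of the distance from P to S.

56.7 ≤ PS ≤ 436.9

The maximum is all hops collinear in one direction: 72.8 + 246.8 + 117.3 = 436.9.
The longest hop is 246.8; the others sum to 190.1. Folding the others back against it leaves at least 246.8 − 190.1 = 56.7.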